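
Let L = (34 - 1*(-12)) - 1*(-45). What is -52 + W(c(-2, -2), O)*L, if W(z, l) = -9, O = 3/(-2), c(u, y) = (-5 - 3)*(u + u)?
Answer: -871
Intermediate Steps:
c(u, y) = -16*u
O = -3/2 (O = 3*(-½) = -3/2 ≈ -1.5000)
L = 91 (L = (34 + 12) + 45 = 46 + 45 = 91)
-52 + W(c(-2, -2), O)*L = -52 - 9*91 = -52 - 819 = -871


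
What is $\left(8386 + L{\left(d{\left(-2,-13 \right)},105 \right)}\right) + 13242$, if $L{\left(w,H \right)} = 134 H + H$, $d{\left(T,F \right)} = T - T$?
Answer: $35803$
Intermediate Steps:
$d{\left(T,F \right)} = 0$
$L{\left(w,H \right)} = 135 H$
$\left(8386 + L{\left(d{\left(-2,-13 \right)},105 \right)}\right) + 13242 = \left(8386 + 135 \cdot 105\right) + 13242 = \left(8386 + 14175\right) + 13242 = 22561 + 13242 = 35803$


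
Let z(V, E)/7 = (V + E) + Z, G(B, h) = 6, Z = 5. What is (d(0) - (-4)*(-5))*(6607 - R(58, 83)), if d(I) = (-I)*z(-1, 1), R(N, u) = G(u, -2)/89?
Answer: -11760340/89 ≈ -1.3214e+5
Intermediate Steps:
z(V, E) = 35 + 7*E + 7*V (z(V, E) = 7*((V + E) + 5) = 7*((E + V) + 5) = 7*(5 + E + V) = 35 + 7*E + 7*V)
R(N, u) = 6/89
d(I) = -35*I (d(I) = (-I)*(35 + 7*1 + 7*(-1)) = (-I)*(35 + 7 - 7) = -I*35 = -35*I)
(d(0) - (-4)*(-5))*(6607 - R(58, 83)) = (-35*0 - (-4)*(-5))*(6607 - 1*6/89) = (0 - 1*20)*(6607 - 6/89) = (0 - 20)*(588017/89) = -20*588017/89 = -11760340/89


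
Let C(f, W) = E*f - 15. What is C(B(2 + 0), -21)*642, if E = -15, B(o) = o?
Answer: -28890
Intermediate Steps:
C(f, W) = -15 - 15*f (C(f, W) = -15*f - 15 = -15 - 15*f)
C(B(2 + 0), -21)*642 = (-15 - 15*(2 + 0))*642 = (-15 - 15*2)*642 = (-15 - 30)*642 = -45*642 = -28890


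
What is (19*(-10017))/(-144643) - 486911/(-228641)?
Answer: 113943908816/33071320163 ≈ 3.4454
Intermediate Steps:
(19*(-10017))/(-144643) - 486911/(-228641) = -190323*(-1/144643) - 486911*(-1/228641) = 190323/144643 + 486911/228641 = 113943908816/33071320163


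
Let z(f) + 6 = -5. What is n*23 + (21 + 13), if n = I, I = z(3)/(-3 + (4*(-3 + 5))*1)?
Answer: -83/5 ≈ -16.600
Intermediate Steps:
z(f) = -11 (z(f) = -6 - 5 = -11)
I = -11/5 (I = -11/(-3 + (4*(-3 + 5))*1) = -11/(-3 + (4*2)*1) = -11/(-3 + 8*1) = -11/(-3 + 8) = -11/5 ≈ -2.2000)
n = -11/5 ≈ -2.2000
n*23 + (21 + 13) = -11/5*23 + (21 + 13) = -253/5 + 34 = -83/5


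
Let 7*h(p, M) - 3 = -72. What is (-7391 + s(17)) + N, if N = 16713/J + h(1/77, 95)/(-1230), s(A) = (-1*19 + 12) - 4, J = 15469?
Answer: -328571091963/44396030 ≈ -7400.9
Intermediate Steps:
h(p, M) = -69/7 (h(p, M) = 3/7 + (⅐)*(-72) = 3/7 - 72/7 = -69/7)
s(A) = -11 (s(A) = (-19 + 12) - 4 = -7 - 4 = -11)
N = 48322097/44396030 (N = 16713/15469 - 69/7/(-1230) = 16713*(1/15469) - 69/7*(-1/1230) = 16713/15469 + 23/2870 = 48322097/44396030 ≈ 1.0884)
(-7391 + s(17)) + N = (-7391 - 11) + 48322097/44396030 = -7402 + 48322097/44396030 = -328571091963/44396030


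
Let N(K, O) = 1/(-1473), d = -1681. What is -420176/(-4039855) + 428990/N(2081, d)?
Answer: -2552793544550674/4039855 ≈ -6.3190e+8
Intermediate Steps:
N(K, O) = -1/1473
-420176/(-4039855) + 428990/N(2081, d) = -420176/(-4039855) + 428990/(-1/1473) = -420176*(-1/4039855) + 428990*(-1473) = 420176/4039855 - 631902270 = -2552793544550674/4039855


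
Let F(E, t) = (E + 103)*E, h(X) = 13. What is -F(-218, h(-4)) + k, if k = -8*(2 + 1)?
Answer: -25094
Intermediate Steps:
F(E, t) = E*(103 + E) (F(E, t) = (103 + E)*E = E*(103 + E))
k = -24 (k = -8*3 = -24)
-F(-218, h(-4)) + k = -(-218)*(103 - 218) - 24 = -(-218)*(-115) - 24 = -1*25070 - 24 = -25070 - 24 = -25094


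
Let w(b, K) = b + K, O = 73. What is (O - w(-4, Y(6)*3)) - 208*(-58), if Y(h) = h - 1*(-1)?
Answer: 12120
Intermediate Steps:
Y(h) = 1 + h (Y(h) = h + 1 = 1 + h)
w(b, K) = K + b
(O - w(-4, Y(6)*3)) - 208*(-58) = (73 - ((1 + 6)*3 - 4)) - 208*(-58) = (73 - (7*3 - 4)) + 12064 = (73 - (21 - 4)) + 12064 = (73 - 1*17) + 12064 = (73 - 17) + 12064 = 56 + 12064 = 12120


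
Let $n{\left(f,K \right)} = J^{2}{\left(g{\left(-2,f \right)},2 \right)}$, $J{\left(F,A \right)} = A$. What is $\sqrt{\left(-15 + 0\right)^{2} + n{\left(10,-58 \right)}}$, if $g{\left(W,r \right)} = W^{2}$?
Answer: $\sqrt{229} \approx 15.133$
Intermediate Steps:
$n{\left(f,K \right)} = 4$ ($n{\left(f,K \right)} = 2^{2} = 4$)
$\sqrt{\left(-15 + 0\right)^{2} + n{\left(10,-58 \right)}} = \sqrt{\left(-15 + 0\right)^{2} + 4} = \sqrt{\left(-15\right)^{2} + 4} = \sqrt{225 + 4} = \sqrt{229}$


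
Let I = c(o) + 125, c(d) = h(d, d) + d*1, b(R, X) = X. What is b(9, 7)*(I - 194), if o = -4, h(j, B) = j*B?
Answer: -399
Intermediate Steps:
h(j, B) = B*j
c(d) = d + d² (c(d) = d*d + d*1 = d² + d = d + d²)
I = 137 (I = -4*(1 - 4) + 125 = -4*(-3) + 125 = 12 + 125 = 137)
b(9, 7)*(I - 194) = 7*(137 - 194) = 7*(-57) = -399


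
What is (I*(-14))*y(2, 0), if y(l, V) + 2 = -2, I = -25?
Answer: -1400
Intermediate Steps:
y(l, V) = -4 (y(l, V) = -2 - 2 = -4)
(I*(-14))*y(2, 0) = -25*(-14)*(-4) = 350*(-4) = -1400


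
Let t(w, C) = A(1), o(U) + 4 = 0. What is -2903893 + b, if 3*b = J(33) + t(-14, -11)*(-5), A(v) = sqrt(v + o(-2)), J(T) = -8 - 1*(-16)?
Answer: -8711671/3 - 5*I*sqrt(3)/3 ≈ -2.9039e+6 - 2.8868*I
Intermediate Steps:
o(U) = -4 (o(U) = -4 + 0 = -4)
J(T) = 8 (J(T) = -8 + 16 = 8)
A(v) = sqrt(-4 + v) (A(v) = sqrt(v - 4) = sqrt(-4 + v))
t(w, C) = I*sqrt(3) (t(w, C) = sqrt(-4 + 1) = sqrt(-3) = I*sqrt(3))
b = 8/3 - 5*I*sqrt(3)/3 (b = (8 + (I*sqrt(3))*(-5))/3 = (8 - 5*I*sqrt(3))/3 = 8/3 - 5*I*sqrt(3)/3 ≈ 2.6667 - 2.8868*I)
-2903893 + b = -2903893 + (8/3 - 5*I*sqrt(3)/3) = -8711671/3 - 5*I*sqrt(3)/3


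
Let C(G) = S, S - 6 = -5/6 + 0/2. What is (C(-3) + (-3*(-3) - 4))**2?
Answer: 3721/36 ≈ 103.36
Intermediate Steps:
S = 31/6 (S = 6 + (-5/6 + 0/2) = 6 + (-5*1/6 + 0*(1/2)) = 6 + (-5/6 + 0) = 6 - 5/6 = 31/6 ≈ 5.1667)
C(G) = 31/6
(C(-3) + (-3*(-3) - 4))**2 = (31/6 + (-3*(-3) - 4))**2 = (31/6 + (9 - 4))**2 = (31/6 + 5)**2 = (61/6)**2 = 3721/36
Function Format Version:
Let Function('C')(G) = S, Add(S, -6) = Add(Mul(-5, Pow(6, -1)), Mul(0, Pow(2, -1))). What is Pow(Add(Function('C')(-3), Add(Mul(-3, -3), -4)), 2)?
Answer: Rational(3721, 36) ≈ 103.36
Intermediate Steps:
S = Rational(31, 6) (S = Add(6, Add(Mul(-5, Pow(6, -1)), Mul(0, Pow(2, -1)))) = Add(6, Add(Mul(-5, Rational(1, 6)), Mul(0, Rational(1, 2)))) = Add(6, Add(Rational(-5, 6), 0)) = Add(6, Rational(-5, 6)) = Rational(31, 6) ≈ 5.1667)
Function('C')(G) = Rational(31, 6)
Pow(Add(Function('C')(-3), Add(Mul(-3, -3), -4)), 2) = Pow(Add(Rational(31, 6), Add(Mul(-3, -3), -4)), 2) = Pow(Add(Rational(31, 6), Add(9, -4)), 2) = Pow(Add(Rational(31, 6), 5), 2) = Pow(Rational(61, 6), 2) = Rational(3721, 36)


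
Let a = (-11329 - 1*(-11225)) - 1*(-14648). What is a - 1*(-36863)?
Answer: 51407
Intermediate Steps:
a = 14544 (a = (-11329 + 11225) + 14648 = -104 + 14648 = 14544)
a - 1*(-36863) = 14544 - 1*(-36863) = 14544 + 36863 = 51407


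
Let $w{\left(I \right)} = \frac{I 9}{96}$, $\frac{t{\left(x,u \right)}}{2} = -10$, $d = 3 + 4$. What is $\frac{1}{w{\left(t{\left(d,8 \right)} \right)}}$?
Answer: $- \frac{8}{15} \approx -0.53333$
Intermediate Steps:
$d = 7$
$t{\left(x,u \right)} = -20$ ($t{\left(x,u \right)} = 2 \left(-10\right) = -20$)
$w{\left(I \right)} = \frac{3 I}{32}$ ($w{\left(I \right)} = 9 I \frac{1}{96} = \frac{3 I}{32}$)
$\frac{1}{w{\left(t{\left(d,8 \right)} \right)}} = \frac{1}{\frac{3}{32} \left(-20\right)} = \frac{1}{- \frac{15}{8}} = - \frac{8}{15}$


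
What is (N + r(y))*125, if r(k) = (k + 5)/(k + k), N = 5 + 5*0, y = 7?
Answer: 5125/7 ≈ 732.14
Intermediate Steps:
N = 5 (N = 5 + 0 = 5)
r(k) = (5 + k)/(2*k) (r(k) = (5 + k)/((2*k)) = (5 + k)*(1/(2*k)) = (5 + k)/(2*k))
(N + r(y))*125 = (5 + (½)*(5 + 7)/7)*125 = (5 + (½)*(⅐)*12)*125 = (5 + 6/7)*125 = (41/7)*125 = 5125/7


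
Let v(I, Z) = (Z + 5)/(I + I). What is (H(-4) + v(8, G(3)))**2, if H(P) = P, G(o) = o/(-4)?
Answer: 57121/4096 ≈ 13.946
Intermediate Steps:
G(o) = -o/4 (G(o) = o*(-1/4) = -o/4)
v(I, Z) = (5 + Z)/(2*I) (v(I, Z) = (5 + Z)/((2*I)) = (5 + Z)*(1/(2*I)) = (5 + Z)/(2*I))
(H(-4) + v(8, G(3)))**2 = (-4 + (1/2)*(5 - 1/4*3)/8)**2 = (-4 + (1/2)*(1/8)*(5 - 3/4))**2 = (-4 + (1/2)*(1/8)*(17/4))**2 = (-4 + 17/64)**2 = (-239/64)**2 = 57121/4096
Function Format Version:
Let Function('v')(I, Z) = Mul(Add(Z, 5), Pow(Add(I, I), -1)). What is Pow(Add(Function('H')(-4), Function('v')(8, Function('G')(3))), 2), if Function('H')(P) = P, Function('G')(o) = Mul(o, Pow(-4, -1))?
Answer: Rational(57121, 4096) ≈ 13.946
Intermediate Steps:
Function('G')(o) = Mul(Rational(-1, 4), o) (Function('G')(o) = Mul(o, Rational(-1, 4)) = Mul(Rational(-1, 4), o))
Function('v')(I, Z) = Mul(Rational(1, 2), Pow(I, -1), Add(5, Z)) (Function('v')(I, Z) = Mul(Add(5, Z), Pow(Mul(2, I), -1)) = Mul(Add(5, Z), Mul(Rational(1, 2), Pow(I, -1))) = Mul(Rational(1, 2), Pow(I, -1), Add(5, Z)))
Pow(Add(Function('H')(-4), Function('v')(8, Function('G')(3))), 2) = Pow(Add(-4, Mul(Rational(1, 2), Pow(8, -1), Add(5, Mul(Rational(-1, 4), 3)))), 2) = Pow(Add(-4, Mul(Rational(1, 2), Rational(1, 8), Add(5, Rational(-3, 4)))), 2) = Pow(Add(-4, Mul(Rational(1, 2), Rational(1, 8), Rational(17, 4))), 2) = Pow(Add(-4, Rational(17, 64)), 2) = Pow(Rational(-239, 64), 2) = Rational(57121, 4096)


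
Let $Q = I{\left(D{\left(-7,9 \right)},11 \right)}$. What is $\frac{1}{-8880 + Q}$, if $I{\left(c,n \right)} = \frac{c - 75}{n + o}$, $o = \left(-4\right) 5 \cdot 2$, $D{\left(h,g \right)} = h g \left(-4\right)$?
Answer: $- \frac{29}{257697} \approx -0.00011254$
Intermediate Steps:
$D{\left(h,g \right)} = - 4 g h$ ($D{\left(h,g \right)} = g h \left(-4\right) = - 4 g h$)
$o = -40$ ($o = \left(-20\right) 2 = -40$)
$I{\left(c,n \right)} = \frac{-75 + c}{-40 + n}$ ($I{\left(c,n \right)} = \frac{c - 75}{n - 40} = \frac{-75 + c}{-40 + n}$)
$Q = - \frac{177}{29}$ ($Q = \frac{-75 - 36 \left(-7\right)}{-40 + 11} = \frac{-75 + 252}{-29} = \left(- \frac{1}{29}\right) 177 = - \frac{177}{29} \approx -6.1034$)
$\frac{1}{-8880 + Q} = \frac{1}{-8880 - \frac{177}{29}} = \frac{1}{- \frac{257697}{29}} = - \frac{29}{257697}$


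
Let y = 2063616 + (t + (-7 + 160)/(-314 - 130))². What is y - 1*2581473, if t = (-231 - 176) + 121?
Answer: -9547160087/21904 ≈ -4.3586e+5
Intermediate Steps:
t = -286 (t = -407 + 121 = -286)
y = 46997424505/21904 (y = 2063616 + (-286 + (-7 + 160)/(-314 - 130))² = 2063616 + (-286 + 153/(-444))² = 2063616 + (-286 + 153*(-1/444))² = 2063616 + (-286 - 51/148)² = 2063616 + (-42379/148)² = 2063616 + 1795979641/21904 = 46997424505/21904 ≈ 2.1456e+6)
y - 1*2581473 = 46997424505/21904 - 1*2581473 = 46997424505/21904 - 2581473 = -9547160087/21904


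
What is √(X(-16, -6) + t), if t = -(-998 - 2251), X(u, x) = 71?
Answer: 2*√830 ≈ 57.619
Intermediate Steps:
t = 3249 (t = -1*(-3249) = 3249)
√(X(-16, -6) + t) = √(71 + 3249) = √3320 = 2*√830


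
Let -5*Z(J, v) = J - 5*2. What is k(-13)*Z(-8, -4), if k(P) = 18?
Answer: 324/5 ≈ 64.800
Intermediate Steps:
Z(J, v) = 2 - J/5 (Z(J, v) = -(J - 5*2)/5 = -(J - 10)/5 = -(-10 + J)/5 = 2 - J/5)
k(-13)*Z(-8, -4) = 18*(2 - ⅕*(-8)) = 18*(2 + 8/5) = 18*(18/5) = 324/5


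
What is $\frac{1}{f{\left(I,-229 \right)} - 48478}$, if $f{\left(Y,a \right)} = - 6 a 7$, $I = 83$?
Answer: $- \frac{1}{38860} \approx -2.5733 \cdot 10^{-5}$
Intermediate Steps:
$f{\left(Y,a \right)} = - 42 a$
$\frac{1}{f{\left(I,-229 \right)} - 48478} = \frac{1}{\left(-42\right) \left(-229\right) - 48478} = \frac{1}{9618 - 48478} = \frac{1}{-38860} = - \frac{1}{38860}$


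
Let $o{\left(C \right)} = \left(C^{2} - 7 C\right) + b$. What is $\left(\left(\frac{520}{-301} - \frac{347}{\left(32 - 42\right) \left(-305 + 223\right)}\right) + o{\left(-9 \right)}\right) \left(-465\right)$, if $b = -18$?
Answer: $- \frac{2842867989}{49364} \approx -57590.0$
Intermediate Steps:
$o{\left(C \right)} = -18 + C^{2} - 7 C$ ($o{\left(C \right)} = \left(C^{2} - 7 C\right) - 18 = -18 + C^{2} - 7 C$)
$\left(\left(\frac{520}{-301} - \frac{347}{\left(32 - 42\right) \left(-305 + 223\right)}\right) + o{\left(-9 \right)}\right) \left(-465\right) = \left(\left(\frac{520}{-301} - \frac{347}{\left(32 - 42\right) \left(-305 + 223\right)}\right) - \left(-45 - 81\right)\right) \left(-465\right) = \left(\left(520 \left(- \frac{1}{301}\right) - \frac{347}{\left(-10\right) \left(-82\right)}\right) + \left(-18 + 81 + 63\right)\right) \left(-465\right) = \left(\left(- \frac{520}{301} - \frac{347}{820}\right) + 126\right) \left(-465\right) = \left(- \frac{530847}{246820} + 126\right) \left(-465\right) = \frac{30568473}{246820} \left(-465\right) = - \frac{2842867989}{49364}$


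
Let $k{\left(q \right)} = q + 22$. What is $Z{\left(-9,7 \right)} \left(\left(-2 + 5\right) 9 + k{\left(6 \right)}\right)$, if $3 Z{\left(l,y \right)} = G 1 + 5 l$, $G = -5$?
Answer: $- \frac{2750}{3} \approx -916.67$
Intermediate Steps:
$k{\left(q \right)} = 22 + q$
$Z{\left(l,y \right)} = - \frac{5}{3} + \frac{5 l}{3}$ ($Z{\left(l,y \right)} = \frac{\left(-5\right) 1 + 5 l}{3} = \frac{-5 + 5 l}{3} = - \frac{5}{3} + \frac{5 l}{3}$)
$Z{\left(-9,7 \right)} \left(\left(-2 + 5\right) 9 + k{\left(6 \right)}\right) = \left(- \frac{5}{3} + \frac{5}{3} \left(-9\right)\right) \left(\left(-2 + 5\right) 9 + \left(22 + 6\right)\right) = \left(- \frac{5}{3} - 15\right) \left(3 \cdot 9 + 28\right) = - \frac{50 \left(27 + 28\right)}{3} = \left(- \frac{50}{3}\right) 55 = - \frac{2750}{3}$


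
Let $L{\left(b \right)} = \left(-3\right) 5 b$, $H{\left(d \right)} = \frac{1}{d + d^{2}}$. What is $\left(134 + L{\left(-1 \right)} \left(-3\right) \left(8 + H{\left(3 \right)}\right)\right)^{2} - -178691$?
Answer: $\frac{3703617}{16} \approx 2.3148 \cdot 10^{5}$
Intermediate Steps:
$L{\left(b \right)} = - 15 b$
$\left(134 + L{\left(-1 \right)} \left(-3\right) \left(8 + H{\left(3 \right)}\right)\right)^{2} - -178691 = \left(134 + \left(-15\right) \left(-1\right) \left(-3\right) \left(8 + \frac{1}{3 \left(1 + 3\right)}\right)\right)^{2} - -178691 = \left(134 + 15 \left(-3\right) \left(8 + \frac{1}{3 \cdot 4}\right)\right)^{2} + 178691 = \left(134 - 45 \left(8 + \frac{1}{3} \cdot \frac{1}{4}\right)\right)^{2} + 178691 = \left(134 - 45 \left(8 + \frac{1}{12}\right)\right)^{2} + 178691 = \left(134 - \frac{1455}{4}\right)^{2} + 178691 = \left(- \frac{919}{4}\right)^{2} + 178691 = \frac{844561}{16} + 178691 = \frac{3703617}{16}$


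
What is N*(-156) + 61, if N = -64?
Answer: 10045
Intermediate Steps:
N*(-156) + 61 = -64*(-156) + 61 = 9984 + 61 = 10045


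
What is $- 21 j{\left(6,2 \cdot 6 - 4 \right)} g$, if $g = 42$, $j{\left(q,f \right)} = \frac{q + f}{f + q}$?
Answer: $-882$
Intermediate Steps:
$j{\left(q,f \right)} = 1$ ($j{\left(q,f \right)} = \frac{f + q}{f + q} = 1$)
$- 21 j{\left(6,2 \cdot 6 - 4 \right)} g = \left(-21\right) 1 \cdot 42 = \left(-21\right) 42 = -882$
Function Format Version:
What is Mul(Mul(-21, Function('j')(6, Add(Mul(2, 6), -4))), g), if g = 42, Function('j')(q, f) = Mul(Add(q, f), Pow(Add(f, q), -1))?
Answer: -882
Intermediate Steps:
Function('j')(q, f) = 1 (Function('j')(q, f) = Mul(Add(f, q), Pow(Add(f, q), -1)) = 1)
Mul(Mul(-21, Function('j')(6, Add(Mul(2, 6), -4))), g) = Mul(Mul(-21, 1), 42) = Mul(-21, 42) = -882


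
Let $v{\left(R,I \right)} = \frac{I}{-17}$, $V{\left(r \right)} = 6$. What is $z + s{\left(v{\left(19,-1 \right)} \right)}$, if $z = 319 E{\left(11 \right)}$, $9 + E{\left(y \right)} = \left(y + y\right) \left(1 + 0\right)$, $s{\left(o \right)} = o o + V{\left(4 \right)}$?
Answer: $\frac{1200218}{289} \approx 4153.0$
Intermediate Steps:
$v{\left(R,I \right)} = - \frac{I}{17}$ ($v{\left(R,I \right)} = I \left(- \frac{1}{17}\right) = - \frac{I}{17}$)
$s{\left(o \right)} = 6 + o^{2}$ ($s{\left(o \right)} = o o + 6 = o^{2} + 6 = 6 + o^{2}$)
$E{\left(y \right)} = -9 + 2 y$ ($E{\left(y \right)} = -9 + \left(y + y\right) \left(1 + 0\right) = -9 + 2 y 1 = -9 + 2 y$)
$z = 4147$ ($z = 319 \left(-9 + 2 \cdot 11\right) = 319 \left(-9 + 22\right) = 319 \cdot 13 = 4147$)
$z + s{\left(v{\left(19,-1 \right)} \right)} = 4147 + \left(6 + \left(\left(- \frac{1}{17}\right) \left(-1\right)\right)^{2}\right) = 4147 + \left(6 + \left(\frac{1}{17}\right)^{2}\right) = 4147 + \left(6 + \frac{1}{289}\right) = 4147 + \frac{1735}{289} = \frac{1200218}{289}$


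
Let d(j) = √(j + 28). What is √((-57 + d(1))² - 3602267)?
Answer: √(-3602267 + (57 - √29)²) ≈ 1897.3*I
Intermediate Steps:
d(j) = √(28 + j)
√((-57 + d(1))² - 3602267) = √((-57 + √(28 + 1))² - 3602267) = √((-57 + √29)² - 3602267) = √(-3602267 + (-57 + √29)²)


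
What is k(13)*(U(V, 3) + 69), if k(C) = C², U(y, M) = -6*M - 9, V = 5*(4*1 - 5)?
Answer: 7098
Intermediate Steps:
V = -5 (V = 5*(4 - 5) = 5*(-1) = -5)
U(y, M) = -9 - 6*M
k(13)*(U(V, 3) + 69) = 13²*((-9 - 6*3) + 69) = 169*((-9 - 18) + 69) = 169*(-27 + 69) = 169*42 = 7098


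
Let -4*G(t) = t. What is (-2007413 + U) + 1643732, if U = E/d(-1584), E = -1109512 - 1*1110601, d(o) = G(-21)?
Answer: -2359679/3 ≈ -7.8656e+5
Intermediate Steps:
G(t) = -t/4
d(o) = 21/4 (d(o) = -¼*(-21) = 21/4)
E = -2220113 (E = -1109512 - 1110601 = -2220113)
U = -1268636/3 (U = -2220113/21/4 = -2220113*4/21 = -1268636/3 ≈ -4.2288e+5)
(-2007413 + U) + 1643732 = (-2007413 - 1268636/3) + 1643732 = -7290875/3 + 1643732 = -2359679/3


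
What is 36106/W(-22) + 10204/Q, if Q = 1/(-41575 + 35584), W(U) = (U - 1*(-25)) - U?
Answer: -1528267994/25 ≈ -6.1131e+7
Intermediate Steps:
W(U) = 25 (W(U) = (U + 25) - U = (25 + U) - U = 25)
Q = -1/5991 (Q = 1/(-5991) = -1/5991 ≈ -0.00016692)
36106/W(-22) + 10204/Q = 36106/25 + 10204/(-1/5991) = 36106*(1/25) + 10204*(-5991) = 36106/25 - 61132164 = -1528267994/25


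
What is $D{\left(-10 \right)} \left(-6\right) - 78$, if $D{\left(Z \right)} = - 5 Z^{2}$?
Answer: $2922$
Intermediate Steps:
$D{\left(-10 \right)} \left(-6\right) - 78 = - 5 \left(-10\right)^{2} \left(-6\right) - 78 = \left(-5\right) 100 \left(-6\right) - 78 = \left(-500\right) \left(-6\right) - 78 = 3000 - 78 = 2922$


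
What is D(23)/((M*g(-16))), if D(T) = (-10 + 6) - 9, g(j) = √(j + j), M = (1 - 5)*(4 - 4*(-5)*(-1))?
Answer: 13*I*√2/512 ≈ 0.035908*I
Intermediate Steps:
M = 64 (M = -4*(4 + 20*(-1)) = -4*(4 - 20) = -4*(-16) = 64)
g(j) = √2*√j (g(j) = √(2*j) = √2*√j)
D(T) = -13 (D(T) = -4 - 9 = -13)
D(23)/((M*g(-16))) = -13*(-I*√2/512) = -(-13)*I*√2/512 = 13*I*√2/512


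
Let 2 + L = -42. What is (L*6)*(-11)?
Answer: 2904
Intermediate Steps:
L = -44 (L = -2 - 42 = -44)
(L*6)*(-11) = -44*6*(-11) = -264*(-11) = 2904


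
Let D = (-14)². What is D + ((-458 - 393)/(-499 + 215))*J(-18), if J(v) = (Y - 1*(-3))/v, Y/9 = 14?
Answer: 297391/1704 ≈ 174.53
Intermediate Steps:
Y = 126 (Y = 9*14 = 126)
D = 196
J(v) = 129/v (J(v) = (126 - 1*(-3))/v = (126 + 3)/v = 129/v)
D + ((-458 - 393)/(-499 + 215))*J(-18) = 196 + ((-458 - 393)/(-499 + 215))*(129/(-18)) = 196 + (-851/(-284))*(129*(-1/18)) = 196 - 851*(-1/284)*(-43/6) = 196 + (851/284)*(-43/6) = 196 - 36593/1704 = 297391/1704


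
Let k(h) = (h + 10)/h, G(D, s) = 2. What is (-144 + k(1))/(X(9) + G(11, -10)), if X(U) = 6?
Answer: -133/8 ≈ -16.625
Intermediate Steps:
k(h) = (10 + h)/h
(-144 + k(1))/(X(9) + G(11, -10)) = (-144 + (10 + 1)/1)/(6 + 2) = (-144 + 1*11)/8 = (-144 + 11)/8 = (⅛)*(-133) = -133/8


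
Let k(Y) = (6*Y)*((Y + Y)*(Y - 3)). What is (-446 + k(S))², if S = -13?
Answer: 1082015236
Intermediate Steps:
k(Y) = 12*Y²*(-3 + Y) (k(Y) = (6*Y)*((2*Y)*(-3 + Y)) = (6*Y)*(2*Y*(-3 + Y)) = 12*Y²*(-3 + Y))
(-446 + k(S))² = (-446 + 12*(-13)²*(-3 - 13))² = (-446 + 12*169*(-16))² = (-446 - 32448)² = (-32894)² = 1082015236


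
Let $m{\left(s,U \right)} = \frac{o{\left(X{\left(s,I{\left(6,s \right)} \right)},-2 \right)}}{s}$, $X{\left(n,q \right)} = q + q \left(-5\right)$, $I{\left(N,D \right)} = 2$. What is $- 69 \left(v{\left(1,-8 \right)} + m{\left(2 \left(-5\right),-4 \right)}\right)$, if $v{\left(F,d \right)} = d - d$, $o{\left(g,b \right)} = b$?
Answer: $- \frac{69}{5} \approx -13.8$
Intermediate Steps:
$X{\left(n,q \right)} = - 4 q$ ($X{\left(n,q \right)} = q - 5 q = - 4 q$)
$v{\left(F,d \right)} = 0$
$m{\left(s,U \right)} = - \frac{2}{s}$
$- 69 \left(v{\left(1,-8 \right)} + m{\left(2 \left(-5\right),-4 \right)}\right) = - 69 \left(0 - \frac{2}{2 \left(-5\right)}\right) = - 69 \left(0 - \frac{2}{-10}\right) = - 69 \left(0 - - \frac{1}{5}\right) = - 69 \left(0 + \frac{1}{5}\right) = \left(-69\right) \frac{1}{5} = - \frac{69}{5}$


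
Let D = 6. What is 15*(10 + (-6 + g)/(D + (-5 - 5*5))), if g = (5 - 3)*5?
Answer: 295/2 ≈ 147.50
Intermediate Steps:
g = 10 (g = 2*5 = 10)
15*(10 + (-6 + g)/(D + (-5 - 5*5))) = 15*(10 + (-6 + 10)/(6 + (-5 - 5*5))) = 15*(10 + 4/(6 + (-5 - 25))) = 15*(10 + 4/(6 - 30)) = 15*(10 + 4/(-24)) = 15*(10 + 4*(-1/24)) = 15*(10 - ⅙) = 15*(59/6) = 295/2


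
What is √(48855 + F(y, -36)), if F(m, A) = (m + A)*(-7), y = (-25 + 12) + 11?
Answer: √49121 ≈ 221.63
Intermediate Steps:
y = -2 (y = -13 + 11 = -2)
F(m, A) = -7*A - 7*m (F(m, A) = (A + m)*(-7) = -7*A - 7*m)
√(48855 + F(y, -36)) = √(48855 + (-7*(-36) - 7*(-2))) = √(48855 + (252 + 14)) = √(48855 + 266) = √49121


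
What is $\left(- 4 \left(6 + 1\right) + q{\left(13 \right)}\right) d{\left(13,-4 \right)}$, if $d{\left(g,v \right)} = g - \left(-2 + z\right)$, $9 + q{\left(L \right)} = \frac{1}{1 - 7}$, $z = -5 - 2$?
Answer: $- \frac{2453}{3} \approx -817.67$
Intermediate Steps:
$z = -7$
$q{\left(L \right)} = - \frac{55}{6}$ ($q{\left(L \right)} = -9 + \frac{1}{1 - 7} = -9 + \frac{1}{-6} = -9 - \frac{1}{6} = - \frac{55}{6}$)
$d{\left(g,v \right)} = 9 + g$ ($d{\left(g,v \right)} = g + \left(2 - -7\right) = g + \left(2 + 7\right) = g + 9 = 9 + g$)
$\left(- 4 \left(6 + 1\right) + q{\left(13 \right)}\right) d{\left(13,-4 \right)} = \left(- 4 \left(6 + 1\right) - \frac{55}{6}\right) \left(9 + 13\right) = \left(\left(-4\right) 7 - \frac{55}{6}\right) 22 = \left(-28 - \frac{55}{6}\right) 22 = \left(- \frac{223}{6}\right) 22 = - \frac{2453}{3}$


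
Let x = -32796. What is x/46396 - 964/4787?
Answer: -50430049/55524413 ≈ -0.90825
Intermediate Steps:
x/46396 - 964/4787 = -32796/46396 - 964/4787 = -32796*1/46396 - 964*1/4787 = -8199/11599 - 964/4787 = -50430049/55524413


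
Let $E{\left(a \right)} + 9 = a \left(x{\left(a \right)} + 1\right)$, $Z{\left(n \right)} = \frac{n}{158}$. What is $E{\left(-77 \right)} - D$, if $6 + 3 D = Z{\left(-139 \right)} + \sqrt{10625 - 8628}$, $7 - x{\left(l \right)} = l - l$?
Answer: $- \frac{295163}{474} - \frac{\sqrt{1997}}{3} \approx -637.6$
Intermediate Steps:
$x{\left(l \right)} = 7$ ($x{\left(l \right)} = 7 - \left(l - l\right) = 7 - 0 = 7 + 0 = 7$)
$Z{\left(n \right)} = \frac{n}{158}$ ($Z{\left(n \right)} = n \frac{1}{158} = \frac{n}{158}$)
$D = - \frac{1087}{474} + \frac{\sqrt{1997}}{3}$ ($D = -2 + \frac{\frac{1}{158} \left(-139\right) + \sqrt{10625 - 8628}}{3} = -2 + \frac{- \frac{139}{158} + \sqrt{1997}}{3} = -2 - \left(\frac{139}{474} - \frac{\sqrt{1997}}{3}\right) = - \frac{1087}{474} + \frac{\sqrt{1997}}{3} \approx 12.603$)
$E{\left(a \right)} = -9 + 8 a$ ($E{\left(a \right)} = -9 + a \left(7 + 1\right) = -9 + a 8 = -9 + 8 a$)
$E{\left(-77 \right)} - D = \left(-9 + 8 \left(-77\right)\right) - \left(- \frac{1087}{474} + \frac{\sqrt{1997}}{3}\right) = \left(-9 - 616\right) + \left(\frac{1087}{474} - \frac{\sqrt{1997}}{3}\right) = -625 + \left(\frac{1087}{474} - \frac{\sqrt{1997}}{3}\right) = - \frac{295163}{474} - \frac{\sqrt{1997}}{3}$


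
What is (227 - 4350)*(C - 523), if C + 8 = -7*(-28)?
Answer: 1381205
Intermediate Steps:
C = 188 (C = -8 - 7*(-28) = -8 + 196 = 188)
(227 - 4350)*(C - 523) = (227 - 4350)*(188 - 523) = -4123*(-335) = 1381205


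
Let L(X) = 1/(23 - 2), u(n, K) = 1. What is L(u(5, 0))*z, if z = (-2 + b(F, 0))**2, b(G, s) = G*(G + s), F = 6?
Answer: 1156/21 ≈ 55.048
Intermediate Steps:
z = 1156 (z = (-2 + 6*(6 + 0))**2 = (-2 + 6*6)**2 = (-2 + 36)**2 = 34**2 = 1156)
L(X) = 1/21
L(u(5, 0))*z = (1/21)*1156 = 1156/21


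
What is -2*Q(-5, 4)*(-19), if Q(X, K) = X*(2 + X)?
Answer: 570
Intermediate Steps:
-2*Q(-5, 4)*(-19) = -(-10)*(2 - 5)*(-19) = -(-10)*(-3)*(-19) = -2*15*(-19) = -30*(-19) = 570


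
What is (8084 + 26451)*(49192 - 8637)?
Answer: 1400566925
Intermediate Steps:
(8084 + 26451)*(49192 - 8637) = 34535*40555 = 1400566925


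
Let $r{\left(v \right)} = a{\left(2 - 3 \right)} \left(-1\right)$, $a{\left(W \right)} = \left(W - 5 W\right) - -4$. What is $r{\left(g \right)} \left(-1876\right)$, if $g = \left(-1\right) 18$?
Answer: $15008$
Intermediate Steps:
$g = -18$
$a{\left(W \right)} = 4 - 4 W$ ($a{\left(W \right)} = - 4 W + 4 = 4 - 4 W$)
$r{\left(v \right)} = -8$ ($r{\left(v \right)} = \left(4 - 4 \left(2 - 3\right)\right) \left(-1\right) = \left(4 - -4\right) \left(-1\right) = \left(4 + 4\right) \left(-1\right) = 8 \left(-1\right) = -8$)
$r{\left(g \right)} \left(-1876\right) = \left(-8\right) \left(-1876\right) = 15008$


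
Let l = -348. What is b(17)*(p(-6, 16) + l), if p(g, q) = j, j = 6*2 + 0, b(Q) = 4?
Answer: -1344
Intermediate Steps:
j = 12 (j = 12 + 0 = 12)
p(g, q) = 12
b(17)*(p(-6, 16) + l) = 4*(12 - 348) = 4*(-336) = -1344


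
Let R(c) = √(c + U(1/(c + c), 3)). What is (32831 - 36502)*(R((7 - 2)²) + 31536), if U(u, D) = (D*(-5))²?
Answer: -115768656 - 18355*√10 ≈ -1.1583e+8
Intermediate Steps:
U(u, D) = 25*D² (U(u, D) = (-5*D)² = 25*D²)
R(c) = √(225 + c) (R(c) = √(c + 25*3²) = √(c + 25*9) = √(c + 225) = √(225 + c))
(32831 - 36502)*(R((7 - 2)²) + 31536) = (32831 - 36502)*(√(225 + (7 - 2)²) + 31536) = -3671*(√(225 + 5²) + 31536) = -3671*(√(225 + 25) + 31536) = -3671*(√250 + 31536) = -3671*(5*√10 + 31536) = -3671*(31536 + 5*√10) = -115768656 - 18355*√10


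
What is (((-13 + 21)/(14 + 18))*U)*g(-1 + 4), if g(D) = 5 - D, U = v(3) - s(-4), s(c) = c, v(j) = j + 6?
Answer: 13/2 ≈ 6.5000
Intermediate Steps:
v(j) = 6 + j
U = 13 (U = (6 + 3) - 1*(-4) = 9 + 4 = 13)
(((-13 + 21)/(14 + 18))*U)*g(-1 + 4) = (((-13 + 21)/(14 + 18))*13)*(5 - (-1 + 4)) = ((8/32)*13)*(5 - 1*3) = ((8*(1/32))*13)*(5 - 3) = ((1/4)*13)*2 = (13/4)*2 = 13/2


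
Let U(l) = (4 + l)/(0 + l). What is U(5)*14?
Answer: 126/5 ≈ 25.200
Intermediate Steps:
U(l) = (4 + l)/l
U(5)*14 = ((4 + 5)/5)*14 = ((⅕)*9)*14 = (9/5)*14 = 126/5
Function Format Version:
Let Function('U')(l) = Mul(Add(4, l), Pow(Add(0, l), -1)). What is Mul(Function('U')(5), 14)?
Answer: Rational(126, 5) ≈ 25.200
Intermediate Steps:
Function('U')(l) = Mul(Pow(l, -1), Add(4, l)) (Function('U')(l) = Mul(Add(4, l), Pow(l, -1)) = Mul(Pow(l, -1), Add(4, l)))
Mul(Function('U')(5), 14) = Mul(Mul(Pow(5, -1), Add(4, 5)), 14) = Mul(Mul(Rational(1, 5), 9), 14) = Mul(Rational(9, 5), 14) = Rational(126, 5)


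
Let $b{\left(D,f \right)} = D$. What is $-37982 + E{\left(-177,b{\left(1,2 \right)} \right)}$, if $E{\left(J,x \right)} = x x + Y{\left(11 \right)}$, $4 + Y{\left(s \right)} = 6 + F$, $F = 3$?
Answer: $-37976$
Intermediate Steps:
$Y{\left(s \right)} = 5$ ($Y{\left(s \right)} = -4 + \left(6 + 3\right) = -4 + 9 = 5$)
$E{\left(J,x \right)} = 5 + x^{2}$ ($E{\left(J,x \right)} = x x + 5 = x^{2} + 5 = 5 + x^{2}$)
$-37982 + E{\left(-177,b{\left(1,2 \right)} \right)} = -37982 + \left(5 + 1^{2}\right) = -37982 + \left(5 + 1\right) = -37982 + 6 = -37976$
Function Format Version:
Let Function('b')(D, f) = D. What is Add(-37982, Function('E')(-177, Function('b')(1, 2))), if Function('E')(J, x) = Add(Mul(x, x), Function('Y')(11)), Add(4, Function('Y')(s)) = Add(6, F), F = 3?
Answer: -37976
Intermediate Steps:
Function('Y')(s) = 5 (Function('Y')(s) = Add(-4, Add(6, 3)) = Add(-4, 9) = 5)
Function('E')(J, x) = Add(5, Pow(x, 2)) (Function('E')(J, x) = Add(Mul(x, x), 5) = Add(Pow(x, 2), 5) = Add(5, Pow(x, 2)))
Add(-37982, Function('E')(-177, Function('b')(1, 2))) = Add(-37982, Add(5, Pow(1, 2))) = Add(-37982, Add(5, 1)) = Add(-37982, 6) = -37976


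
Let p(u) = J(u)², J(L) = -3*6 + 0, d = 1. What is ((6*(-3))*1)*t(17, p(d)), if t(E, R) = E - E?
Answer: 0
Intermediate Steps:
J(L) = -18 (J(L) = -18 + 0 = -18)
p(u) = 324 (p(u) = (-18)² = 324)
t(E, R) = 0
((6*(-3))*1)*t(17, p(d)) = ((6*(-3))*1)*0 = -18*1*0 = -18*0 = 0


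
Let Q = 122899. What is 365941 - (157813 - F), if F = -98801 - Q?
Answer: -13572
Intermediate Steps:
F = -221700 (F = -98801 - 1*122899 = -98801 - 122899 = -221700)
365941 - (157813 - F) = 365941 - (157813 - 1*(-221700)) = 365941 - (157813 + 221700) = 365941 - 1*379513 = 365941 - 379513 = -13572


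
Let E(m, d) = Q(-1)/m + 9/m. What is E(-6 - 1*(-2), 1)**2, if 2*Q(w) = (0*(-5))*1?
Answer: 81/16 ≈ 5.0625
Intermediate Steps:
Q(w) = 0 (Q(w) = ((0*(-5))*1)/2 = (0*1)/2 = (1/2)*0 = 0)
E(m, d) = 9/m (E(m, d) = 0/m + 9/m = 0 + 9/m = 9/m)
E(-6 - 1*(-2), 1)**2 = (9/(-6 - 1*(-2)))**2 = (9/(-6 + 2))**2 = (9/(-4))**2 = (9*(-1/4))**2 = (-9/4)**2 = 81/16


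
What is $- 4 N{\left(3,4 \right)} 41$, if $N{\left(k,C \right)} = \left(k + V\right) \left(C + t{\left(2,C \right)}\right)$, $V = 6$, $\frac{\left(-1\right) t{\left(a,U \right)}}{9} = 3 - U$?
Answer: $-19188$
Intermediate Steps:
$t{\left(a,U \right)} = -27 + 9 U$ ($t{\left(a,U \right)} = - 9 \left(3 - U\right) = -27 + 9 U$)
$N{\left(k,C \right)} = \left(-27 + 10 C\right) \left(6 + k\right)$ ($N{\left(k,C \right)} = \left(k + 6\right) \left(C + \left(-27 + 9 C\right)\right) = \left(6 + k\right) \left(-27 + 10 C\right) = \left(-27 + 10 C\right) \left(6 + k\right)$)
$- 4 N{\left(3,4 \right)} 41 = - 4 \left(-162 - 81 + 60 \cdot 4 + 10 \cdot 4 \cdot 3\right) 41 = - 4 \left(-162 - 81 + 240 + 120\right) 41 = \left(-4\right) 117 \cdot 41 = \left(-468\right) 41 = -19188$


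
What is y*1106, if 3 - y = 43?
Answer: -44240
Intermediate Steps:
y = -40 (y = 3 - 1*43 = 3 - 43 = -40)
y*1106 = -40*1106 = -44240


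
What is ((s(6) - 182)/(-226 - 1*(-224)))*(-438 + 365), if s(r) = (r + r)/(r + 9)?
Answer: -33069/5 ≈ -6613.8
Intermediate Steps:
s(r) = 2*r/(9 + r) (s(r) = (2*r)/(9 + r) = 2*r/(9 + r))
((s(6) - 182)/(-226 - 1*(-224)))*(-438 + 365) = ((2*6/(9 + 6) - 182)/(-226 - 1*(-224)))*(-438 + 365) = ((2*6/15 - 182)/(-226 + 224))*(-73) = ((2*6*(1/15) - 182)/(-2))*(-73) = ((4/5 - 182)*(-1/2))*(-73) = -906/5*(-1/2)*(-73) = (453/5)*(-73) = -33069/5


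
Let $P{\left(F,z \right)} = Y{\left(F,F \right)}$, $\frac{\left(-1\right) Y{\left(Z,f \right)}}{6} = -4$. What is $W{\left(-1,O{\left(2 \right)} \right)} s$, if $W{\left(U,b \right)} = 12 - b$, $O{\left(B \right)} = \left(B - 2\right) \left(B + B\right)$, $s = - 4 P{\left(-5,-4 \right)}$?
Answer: $-1152$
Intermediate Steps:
$Y{\left(Z,f \right)} = 24$ ($Y{\left(Z,f \right)} = \left(-6\right) \left(-4\right) = 24$)
$P{\left(F,z \right)} = 24$
$s = -96$ ($s = \left(-4\right) 24 = -96$)
$O{\left(B \right)} = 2 B \left(-2 + B\right)$ ($O{\left(B \right)} = \left(-2 + B\right) 2 B = 2 B \left(-2 + B\right)$)
$W{\left(-1,O{\left(2 \right)} \right)} s = \left(12 - 2 \cdot 2 \left(-2 + 2\right)\right) \left(-96\right) = \left(12 - 2 \cdot 2 \cdot 0\right) \left(-96\right) = \left(12 - 0\right) \left(-96\right) = \left(12 + 0\right) \left(-96\right) = 12 \left(-96\right) = -1152$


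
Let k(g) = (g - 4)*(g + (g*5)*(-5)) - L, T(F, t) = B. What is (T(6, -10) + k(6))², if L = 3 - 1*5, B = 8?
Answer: 77284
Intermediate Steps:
T(F, t) = 8
L = -2 (L = 3 - 5 = -2)
k(g) = 2 - 24*g*(-4 + g) (k(g) = (g - 4)*(g + (g*5)*(-5)) - 1*(-2) = (-4 + g)*(g + (5*g)*(-5)) + 2 = (-4 + g)*(g - 25*g) + 2 = (-4 + g)*(-24*g) + 2 = -24*g*(-4 + g) + 2 = 2 - 24*g*(-4 + g))
(T(6, -10) + k(6))² = (8 + (2 - 24*6² + 96*6))² = (8 + (2 - 24*36 + 576))² = (8 + (2 - 864 + 576))² = (8 - 286)² = (-278)² = 77284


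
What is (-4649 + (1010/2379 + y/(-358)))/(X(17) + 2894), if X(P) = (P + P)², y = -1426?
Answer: -988928896/862328025 ≈ -1.1468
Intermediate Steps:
X(P) = 4*P² (X(P) = (2*P)² = 4*P²)
(-4649 + (1010/2379 + y/(-358)))/(X(17) + 2894) = (-4649 + (1010/2379 - 1426/(-358)))/(4*17² + 2894) = (-4649 + (1010*(1/2379) - 1426*(-1/358)))/(4*289 + 2894) = (-4649 + (1010/2379 + 713/179))/(1156 + 2894) = (-4649 + 1877017/425841)/4050 = -1977857792/425841*1/4050 = -988928896/862328025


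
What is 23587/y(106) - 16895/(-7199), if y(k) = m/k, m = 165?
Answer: 18001885853/1187835 ≈ 15155.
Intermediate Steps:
y(k) = 165/k
23587/y(106) - 16895/(-7199) = 23587/((165/106)) - 16895/(-7199) = 23587/((165*(1/106))) - 16895*(-1/7199) = 23587/(165/106) + 16895/7199 = 23587*(106/165) + 16895/7199 = 2500222/165 + 16895/7199 = 18001885853/1187835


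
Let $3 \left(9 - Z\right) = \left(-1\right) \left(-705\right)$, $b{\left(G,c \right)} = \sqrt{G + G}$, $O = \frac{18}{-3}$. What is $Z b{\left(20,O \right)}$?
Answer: $- 452 \sqrt{10} \approx -1429.3$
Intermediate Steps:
$O = -6$ ($O = 18 \left(- \frac{1}{3}\right) = -6$)
$b{\left(G,c \right)} = \sqrt{2} \sqrt{G}$ ($b{\left(G,c \right)} = \sqrt{2 G} = \sqrt{2} \sqrt{G}$)
$Z = -226$ ($Z = 9 - \frac{\left(-1\right) \left(-705\right)}{3} = 9 - 235 = -226$)
$Z b{\left(20,O \right)} = - 226 \sqrt{2} \sqrt{20} = - 226 \sqrt{2} \cdot 2 \sqrt{5} = - 226 \cdot 2 \sqrt{10} = - 452 \sqrt{10}$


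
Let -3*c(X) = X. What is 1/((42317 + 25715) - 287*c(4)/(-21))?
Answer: 9/612124 ≈ 1.4703e-5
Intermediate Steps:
c(X) = -X/3
1/((42317 + 25715) - 287*c(4)/(-21)) = 1/((42317 + 25715) - 287*(-⅓*4)/(-21)) = 1/(68032 - (-1148)*(-1)/(3*21)) = 1/(68032 - 287*4/63) = 1/(68032 - 164/9) = 1/(612124/9) = 9/612124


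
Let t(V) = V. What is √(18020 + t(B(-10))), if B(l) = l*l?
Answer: 2*√4530 ≈ 134.61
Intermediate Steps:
B(l) = l²
√(18020 + t(B(-10))) = √(18020 + (-10)²) = √(18020 + 100) = √18120 = 2*√4530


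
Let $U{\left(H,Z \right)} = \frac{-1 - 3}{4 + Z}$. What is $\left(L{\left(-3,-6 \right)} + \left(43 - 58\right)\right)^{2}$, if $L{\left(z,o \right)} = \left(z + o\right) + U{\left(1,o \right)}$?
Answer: $484$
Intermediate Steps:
$U{\left(H,Z \right)} = - \frac{4}{4 + Z}$
$L{\left(z,o \right)} = o + z - \frac{4}{4 + o}$ ($L{\left(z,o \right)} = \left(z + o\right) - \frac{4}{4 + o} = \left(o + z\right) - \frac{4}{4 + o} = o + z - \frac{4}{4 + o}$)
$\left(L{\left(-3,-6 \right)} + \left(43 - 58\right)\right)^{2} = \left(\frac{-4 + \left(4 - 6\right) \left(-6 - 3\right)}{4 - 6} + \left(43 - 58\right)\right)^{2} = \left(\frac{-4 - -18}{-2} - 15\right)^{2} = \left(- \frac{-4 + 18}{2} - 15\right)^{2} = \left(\left(- \frac{1}{2}\right) 14 - 15\right)^{2} = \left(-7 - 15\right)^{2} = \left(-22\right)^{2} = 484$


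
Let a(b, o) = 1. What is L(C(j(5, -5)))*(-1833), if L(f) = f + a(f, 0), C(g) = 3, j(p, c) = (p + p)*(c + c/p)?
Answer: -7332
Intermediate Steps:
j(p, c) = 2*p*(c + c/p) (j(p, c) = (2*p)*(c + c/p) = 2*p*(c + c/p))
L(f) = 1 + f (L(f) = f + 1 = 1 + f)
L(C(j(5, -5)))*(-1833) = (1 + 3)*(-1833) = 4*(-1833) = -7332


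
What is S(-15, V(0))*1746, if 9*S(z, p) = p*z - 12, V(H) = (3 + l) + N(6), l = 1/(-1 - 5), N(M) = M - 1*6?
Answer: -10573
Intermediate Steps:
N(M) = -6 + M (N(M) = M - 6 = -6 + M)
l = -⅙ (l = 1/(-6) = -⅙ ≈ -0.16667)
V(H) = 17/6 (V(H) = (3 - ⅙) + (-6 + 6) = 17/6 + 0 = 17/6)
S(z, p) = -4/3 + p*z/9 (S(z, p) = (p*z - 12)/9 = (-12 + p*z)/9 = -4/3 + p*z/9)
S(-15, V(0))*1746 = (-4/3 + (⅑)*(17/6)*(-15))*1746 = (-4/3 - 85/18)*1746 = -109/18*1746 = -10573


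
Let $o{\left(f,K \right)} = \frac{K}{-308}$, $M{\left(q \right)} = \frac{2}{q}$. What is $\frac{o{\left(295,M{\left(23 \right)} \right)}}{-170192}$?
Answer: $\frac{1}{602820064} \approx 1.6589 \cdot 10^{-9}$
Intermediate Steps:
$o{\left(f,K \right)} = - \frac{K}{308}$ ($o{\left(f,K \right)} = K \left(- \frac{1}{308}\right) = - \frac{K}{308}$)
$\frac{o{\left(295,M{\left(23 \right)} \right)}}{-170192} = \frac{\left(- \frac{1}{308}\right) \frac{2}{23}}{-170192} = - \frac{2 \cdot \frac{1}{23}}{308} \left(- \frac{1}{170192}\right) = \left(- \frac{1}{308}\right) \frac{2}{23} \left(- \frac{1}{170192}\right) = \left(- \frac{1}{3542}\right) \left(- \frac{1}{170192}\right) = \frac{1}{602820064}$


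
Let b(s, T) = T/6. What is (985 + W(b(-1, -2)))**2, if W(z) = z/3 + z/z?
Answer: 78730129/81 ≈ 9.7198e+5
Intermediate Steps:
b(s, T) = T/6 (b(s, T) = T*(1/6) = T/6)
W(z) = 1 + z/3 (W(z) = z*(1/3) + 1 = z/3 + 1 = 1 + z/3)
(985 + W(b(-1, -2)))**2 = (985 + (1 + ((1/6)*(-2))/3))**2 = (985 + (1 + (1/3)*(-1/3)))**2 = (985 + (1 - 1/9))**2 = (985 + 8/9)**2 = (8873/9)**2 = 78730129/81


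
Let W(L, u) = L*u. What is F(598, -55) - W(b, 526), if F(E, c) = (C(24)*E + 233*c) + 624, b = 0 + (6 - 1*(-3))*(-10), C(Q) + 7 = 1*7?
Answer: 35149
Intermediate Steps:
C(Q) = 0 (C(Q) = -7 + 1*7 = -7 + 7 = 0)
b = -90 (b = 0 + (6 + 3)*(-10) = 0 + 9*(-10) = 0 - 90 = -90)
F(E, c) = 624 + 233*c (F(E, c) = (0*E + 233*c) + 624 = (0 + 233*c) + 624 = 233*c + 624 = 624 + 233*c)
F(598, -55) - W(b, 526) = (624 + 233*(-55)) - (-90)*526 = (624 - 12815) - 1*(-47340) = -12191 + 47340 = 35149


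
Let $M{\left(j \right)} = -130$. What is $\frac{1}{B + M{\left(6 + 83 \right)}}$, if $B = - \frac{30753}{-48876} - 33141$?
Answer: $- \frac{16292}{542040881} \approx -3.0057 \cdot 10^{-5}$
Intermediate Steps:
$B = - \frac{539922921}{16292}$ ($B = \left(-30753\right) \left(- \frac{1}{48876}\right) - 33141 = \frac{10251}{16292} - 33141 = - \frac{539922921}{16292} \approx -33140.0$)
$\frac{1}{B + M{\left(6 + 83 \right)}} = \frac{1}{- \frac{539922921}{16292} - 130} = \frac{1}{- \frac{542040881}{16292}} = - \frac{16292}{542040881}$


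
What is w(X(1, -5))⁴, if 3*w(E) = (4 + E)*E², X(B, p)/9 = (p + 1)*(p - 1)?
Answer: 137036328245662800936960000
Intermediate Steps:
X(B, p) = 9*(1 + p)*(-1 + p) (X(B, p) = 9*((p + 1)*(p - 1)) = 9*((1 + p)*(-1 + p)) = 9*(1 + p)*(-1 + p))
w(E) = E²*(4 + E)/3 (w(E) = ((4 + E)*E²)/3 = (E²*(4 + E))/3 = E²*(4 + E)/3)
w(X(1, -5))⁴ = ((-9 + 9*(-5)²)²*(4 + (-9 + 9*(-5)²))/3)⁴ = ((-9 + 9*25)²*(4 + (-9 + 9*25))/3)⁴ = ((-9 + 225)²*(4 + (-9 + 225))/3)⁴ = ((⅓)*216²*(4 + 216))⁴ = ((⅓)*46656*220)⁴ = 3421440⁴ = 137036328245662800936960000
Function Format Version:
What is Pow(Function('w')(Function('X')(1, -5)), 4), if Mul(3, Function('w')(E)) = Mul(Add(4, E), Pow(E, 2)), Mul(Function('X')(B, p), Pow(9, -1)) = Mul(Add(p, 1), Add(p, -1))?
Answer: 137036328245662800936960000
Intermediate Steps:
Function('X')(B, p) = Mul(9, Add(1, p), Add(-1, p)) (Function('X')(B, p) = Mul(9, Mul(Add(p, 1), Add(p, -1))) = Mul(9, Mul(Add(1, p), Add(-1, p))) = Mul(9, Add(1, p), Add(-1, p)))
Function('w')(E) = Mul(Rational(1, 3), Pow(E, 2), Add(4, E)) (Function('w')(E) = Mul(Rational(1, 3), Mul(Add(4, E), Pow(E, 2))) = Mul(Rational(1, 3), Mul(Pow(E, 2), Add(4, E))) = Mul(Rational(1, 3), Pow(E, 2), Add(4, E)))
Pow(Function('w')(Function('X')(1, -5)), 4) = Pow(Mul(Rational(1, 3), Pow(Add(-9, Mul(9, Pow(-5, 2))), 2), Add(4, Add(-9, Mul(9, Pow(-5, 2))))), 4) = Pow(Mul(Rational(1, 3), Pow(Add(-9, Mul(9, 25)), 2), Add(4, Add(-9, Mul(9, 25)))), 4) = Pow(Mul(Rational(1, 3), Pow(Add(-9, 225), 2), Add(4, Add(-9, 225))), 4) = Pow(Mul(Rational(1, 3), Pow(216, 2), Add(4, 216)), 4) = Pow(Mul(Rational(1, 3), 46656, 220), 4) = Pow(3421440, 4) = 137036328245662800936960000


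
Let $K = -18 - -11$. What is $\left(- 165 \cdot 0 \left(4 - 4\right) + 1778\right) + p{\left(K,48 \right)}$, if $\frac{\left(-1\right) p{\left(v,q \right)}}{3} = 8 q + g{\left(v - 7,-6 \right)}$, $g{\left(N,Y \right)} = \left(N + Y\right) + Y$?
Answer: $704$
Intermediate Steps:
$K = -7$ ($K = -18 + 11 = -7$)
$g{\left(N,Y \right)} = N + 2 Y$
$p{\left(v,q \right)} = 57 - 24 q - 3 v$ ($p{\left(v,q \right)} = - 3 \left(8 q + \left(\left(v - 7\right) + 2 \left(-6\right)\right)\right) = - 3 \left(8 q + \left(\left(-7 + v\right) - 12\right)\right) = - 3 \left(8 q + \left(-19 + v\right)\right) = - 3 \left(-19 + v + 8 q\right) = 57 - 24 q - 3 v$)
$\left(- 165 \cdot 0 \left(4 - 4\right) + 1778\right) + p{\left(K,48 \right)} = \left(- 165 \cdot 0 \left(4 - 4\right) + 1778\right) - 1074 = \left(- 165 \cdot 0 \cdot 0 + 1778\right) + \left(57 - 1152 + 21\right) = \left(\left(-165\right) 0 + 1778\right) - 1074 = \left(0 + 1778\right) - 1074 = 1778 - 1074 = 704$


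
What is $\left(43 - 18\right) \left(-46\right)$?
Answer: $-1150$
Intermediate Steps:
$\left(43 - 18\right) \left(-46\right) = 25 \left(-46\right) = -1150$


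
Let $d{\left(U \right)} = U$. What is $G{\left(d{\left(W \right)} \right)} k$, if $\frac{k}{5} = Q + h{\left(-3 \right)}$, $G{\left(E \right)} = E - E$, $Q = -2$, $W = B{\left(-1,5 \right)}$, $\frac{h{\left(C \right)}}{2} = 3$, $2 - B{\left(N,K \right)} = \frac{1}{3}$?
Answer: $0$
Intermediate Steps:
$B{\left(N,K \right)} = \frac{5}{3}$ ($B{\left(N,K \right)} = 2 - \frac{1}{3} = \frac{5}{3}$)
$h{\left(C \right)} = 6$ ($h{\left(C \right)} = 2 \cdot 3 = 6$)
$W = \frac{5}{3} \approx 1.6667$
$G{\left(E \right)} = 0$
$k = 20$ ($k = 5 \left(-2 + 6\right) = 5 \cdot 4 = 20$)
$G{\left(d{\left(W \right)} \right)} k = 0 \cdot 20 = 0$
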